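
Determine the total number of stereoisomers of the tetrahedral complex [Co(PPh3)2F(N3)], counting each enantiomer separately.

All four vertices of a tetrahedron are equivalent and mutually adjacent, so cis/trans isomerism cannot arise.
Only one geometric arrangement is possible.

1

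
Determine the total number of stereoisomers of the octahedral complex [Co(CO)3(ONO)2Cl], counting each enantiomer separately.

3

An octahedron has six vertices in three trans pairs; every non-trans pair is cis.
Working through the distinct placements yields 3 geometric isomers: CO mer, ONO trans; CO mer, ONO cis; CO fac, ONO cis.
Each arrangement has an internal mirror plane or centre of symmetry, so none is chiral.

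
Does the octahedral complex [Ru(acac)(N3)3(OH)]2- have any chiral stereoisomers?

The six octahedral sites form three mutually perpendicular trans pairs.
Each acac is bidentate and must span two cis positions.
The distinct arrangements are (2 in all): N3 mer; N3 fac.
Each arrangement has an internal mirror plane or centre of symmetry, so none is chiral.

no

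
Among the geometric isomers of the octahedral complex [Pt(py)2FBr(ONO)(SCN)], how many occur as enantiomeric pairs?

6

An octahedron has six vertices in three trans pairs; every non-trans pair is cis.
Placing the ligands in turn and identifying arrangements related by rotation or reflection leaves 9 distinct geometric isomers.
Of these, 6 lack any improper symmetry element and so occur as enantiomeric pairs, giving 9 + 6 = 15 stereoisomers in total.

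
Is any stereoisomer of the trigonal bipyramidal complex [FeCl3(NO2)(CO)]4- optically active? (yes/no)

no

In a trigonal bipyramid the two axial positions differ from the three equatorial ones.
There are 4 geometric isomers: NO2 equatorial, CO axial; NO2 axial, CO axial; NO2 equatorial, CO equatorial; NO2 axial, CO equatorial.
Each arrangement has an internal mirror plane or centre of symmetry, so none is chiral.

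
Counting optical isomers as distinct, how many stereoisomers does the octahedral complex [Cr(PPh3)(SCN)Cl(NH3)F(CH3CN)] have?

The six octahedral sites form three mutually perpendicular trans pairs.
Exhaustive case analysis gives 15 geometric isomers.
Of these, 15 lack any improper symmetry element and so occur as enantiomeric pairs, giving 15 + 15 = 30 stereoisomers in total.

30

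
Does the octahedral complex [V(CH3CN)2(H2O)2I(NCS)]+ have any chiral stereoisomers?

There are 6 geometric isomers: CH3CN trans, H2O trans; CH3CN trans, H2O cis; CH3CN cis, H2O cis (3 arrangements, 2 chiral); CH3CN cis, H2O trans.
Of these, 2 lack any improper symmetry element and so occur as enantiomeric pairs, giving 6 + 2 = 8 stereoisomers in total.

yes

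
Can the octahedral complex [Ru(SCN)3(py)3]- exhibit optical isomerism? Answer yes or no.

An octahedron has six vertices in three trans pairs; every non-trans pair is cis.
Systematic placement gives 2 geometric isomers: SCN mer; SCN fac.
Each arrangement has an internal mirror plane or centre of symmetry, so none is chiral.

no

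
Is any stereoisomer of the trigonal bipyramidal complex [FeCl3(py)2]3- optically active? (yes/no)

no

In a trigonal bipyramid the two axial positions differ from the three equatorial ones.
Systematic placement gives 3 geometric isomers: py both equatorial; py one axial, one equatorial; py both axial.
Each arrangement has an internal mirror plane or centre of symmetry, so none is chiral.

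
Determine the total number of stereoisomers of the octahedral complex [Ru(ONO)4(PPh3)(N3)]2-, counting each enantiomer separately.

There are 2 geometric isomers: PPh3 and N3 mutually cis; PPh3 and N3 mutually trans.
Each arrangement has an internal mirror plane or centre of symmetry, so none is chiral.

2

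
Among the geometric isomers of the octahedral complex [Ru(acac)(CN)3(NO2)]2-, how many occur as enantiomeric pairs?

In an octahedral complex each vertex has one trans partner and four cis neighbours.
Each acac is bidentate and must span two cis positions.
There are 2 geometric isomers: CN mer; CN fac.
Each arrangement has an internal mirror plane or centre of symmetry, so none is chiral.

0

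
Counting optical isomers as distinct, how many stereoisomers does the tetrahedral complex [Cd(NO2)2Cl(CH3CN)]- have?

1

All four vertices of a tetrahedron are equivalent and mutually adjacent, so cis/trans isomerism cannot arise.
Only one geometric arrangement is possible.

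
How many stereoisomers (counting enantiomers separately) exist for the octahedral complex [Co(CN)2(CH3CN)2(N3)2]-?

6

In an octahedral complex each vertex has one trans partner and four cis neighbours.
Working through the distinct placements yields 5 geometric isomers: CN trans, CH3CN trans, N3 trans; CN cis, CH3CN trans, N3 cis; CN cis, CH3CN cis, N3 trans; CN cis, CH3CN cis, N3 cis (chiral); CN trans, CH3CN cis, N3 cis.
One of these lacks any improper symmetry element and so occurs as an enantiomeric pair, giving 5 + 1 = 6 stereoisomers in total.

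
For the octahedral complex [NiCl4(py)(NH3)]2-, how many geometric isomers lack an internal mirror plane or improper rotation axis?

An octahedron has six vertices in three trans pairs; every non-trans pair is cis.
Working through the distinct placements yields 2 geometric isomers: py and NH3 mutually trans; py and NH3 mutually cis.
Each arrangement has an internal mirror plane or centre of symmetry, so none is chiral.

0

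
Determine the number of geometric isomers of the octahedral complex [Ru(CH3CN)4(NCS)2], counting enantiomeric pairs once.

Systematic placement gives 2 geometric isomers: NCS trans; NCS cis.

2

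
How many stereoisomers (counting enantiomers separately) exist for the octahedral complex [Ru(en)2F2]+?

The six octahedral sites form three mutually perpendicular trans pairs.
Each en is bidentate and must span two cis positions.
There are 2 geometric isomers: F trans; F cis (chiral).
One of these lacks any improper symmetry element and so occurs as an enantiomeric pair, giving 2 + 1 = 3 stereoisomers in total.

3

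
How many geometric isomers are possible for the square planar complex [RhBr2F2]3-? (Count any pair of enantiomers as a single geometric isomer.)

2

In a square planar complex each vertex has one trans partner and two cis neighbours.
Working through the distinct placements yields 2 geometric isomers: Br cis; Br trans.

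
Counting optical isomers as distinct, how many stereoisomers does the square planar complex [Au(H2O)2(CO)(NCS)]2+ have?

2

A square has two trans pairs of vertices; adjacent vertices are cis.
Working through the distinct placements yields 2 geometric isomers: H2O cis; H2O trans.
Each arrangement has an internal mirror plane or centre of symmetry, so none is chiral.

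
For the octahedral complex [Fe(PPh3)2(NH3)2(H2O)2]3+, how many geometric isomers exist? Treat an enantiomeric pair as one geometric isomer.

5

An octahedron has six vertices in three trans pairs; every non-trans pair is cis.
There are 5 geometric isomers: PPh3 trans, NH3 trans, H2O trans; PPh3 cis, NH3 cis, H2O trans; PPh3 trans, NH3 cis, H2O cis; PPh3 cis, NH3 cis, H2O cis (chiral); PPh3 cis, NH3 trans, H2O cis.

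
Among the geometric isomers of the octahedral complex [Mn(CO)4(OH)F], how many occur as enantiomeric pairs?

0

The six octahedral sites form three mutually perpendicular trans pairs.
Systematic placement gives 2 geometric isomers: OH and F mutually trans; OH and F mutually cis.
Each arrangement has an internal mirror plane or centre of symmetry, so none is chiral.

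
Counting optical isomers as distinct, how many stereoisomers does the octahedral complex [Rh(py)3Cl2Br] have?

3

The six octahedral sites form three mutually perpendicular trans pairs.
Working through the distinct placements yields 3 geometric isomers: py mer, Cl cis; py mer, Cl trans; py fac, Cl cis.
Each arrangement has an internal mirror plane or centre of symmetry, so none is chiral.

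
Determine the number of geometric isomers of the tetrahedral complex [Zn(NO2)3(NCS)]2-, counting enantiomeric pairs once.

1

All four vertices of a tetrahedron are equivalent and mutually adjacent, so cis/trans isomerism cannot arise.
Only one geometric arrangement is possible.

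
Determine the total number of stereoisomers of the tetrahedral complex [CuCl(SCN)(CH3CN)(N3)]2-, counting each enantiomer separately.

2

Only one geometric arrangement is possible; it has no improper symmetry element, so it exists as a pair of enantiomers (2 stereoisomers).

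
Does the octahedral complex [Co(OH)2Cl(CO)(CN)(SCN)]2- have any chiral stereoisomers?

yes

The six octahedral sites form three mutually perpendicular trans pairs.
Placing the ligands in turn and identifying arrangements related by rotation or reflection leaves 9 distinct geometric isomers.
Of these, 6 lack any improper symmetry element and so occur as enantiomeric pairs, giving 9 + 6 = 15 stereoisomers in total.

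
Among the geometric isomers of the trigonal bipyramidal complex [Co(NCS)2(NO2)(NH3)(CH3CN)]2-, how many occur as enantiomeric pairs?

Placing the ligands in turn and identifying arrangements related by rotation or reflection leaves 7 distinct geometric isomers.
Of these, 3 lack any improper symmetry element and so occur as enantiomeric pairs, giving 7 + 3 = 10 stereoisomers in total.

3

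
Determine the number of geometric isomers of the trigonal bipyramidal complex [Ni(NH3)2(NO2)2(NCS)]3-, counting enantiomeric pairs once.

5

A trigonal bipyramid has two axial and three equatorial sites, which are chemically inequivalent.
Systematic enumeration (placing each ligand type in turn and discarding arrangements equivalent by rotation or reflection) gives 5 geometric isomers.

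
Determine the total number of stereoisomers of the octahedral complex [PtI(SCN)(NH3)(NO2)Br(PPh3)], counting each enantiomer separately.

30

An octahedron has six vertices in three trans pairs; every non-trans pair is cis.
Placing the ligands in turn and identifying arrangements related by rotation or reflection leaves 15 distinct geometric isomers.
Of these, 15 lack any improper symmetry element and so occur as enantiomeric pairs, giving 15 + 15 = 30 stereoisomers in total.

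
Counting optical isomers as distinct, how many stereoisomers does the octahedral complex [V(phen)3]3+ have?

An octahedron has six vertices in three trans pairs; every non-trans pair is cis.
Each phen is bidentate and must span two cis positions.
Only one geometric arrangement is possible; it has no improper symmetry element, so it exists as a pair of enantiomers (2 stereoisomers).

2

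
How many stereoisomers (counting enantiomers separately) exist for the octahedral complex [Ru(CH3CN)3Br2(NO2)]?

In an octahedral complex each vertex has one trans partner and four cis neighbours.
There are 3 geometric isomers: CH3CN mer, Br trans; CH3CN fac, Br cis; CH3CN mer, Br cis.
Each arrangement has an internal mirror plane or centre of symmetry, so none is chiral.

3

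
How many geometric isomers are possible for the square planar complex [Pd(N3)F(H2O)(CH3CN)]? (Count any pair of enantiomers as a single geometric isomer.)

Working through the distinct placements yields 3 geometric isomers: (CH3CN/H2O trans, F/N3 trans); (CH3CN/N3 trans, F/H2O trans); (CH3CN/F trans, H2O/N3 trans).

3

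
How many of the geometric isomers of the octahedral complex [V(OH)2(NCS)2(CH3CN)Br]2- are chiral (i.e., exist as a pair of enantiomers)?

Systematic placement gives 6 geometric isomers: OH trans, NCS trans; OH cis, NCS cis (3 arrangements, 2 chiral); OH trans, NCS cis; OH cis, NCS trans.
Of these, 2 lack any improper symmetry element and so occur as enantiomeric pairs, giving 6 + 2 = 8 stereoisomers in total.

2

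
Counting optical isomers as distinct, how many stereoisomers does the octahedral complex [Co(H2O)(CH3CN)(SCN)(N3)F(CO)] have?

30

An octahedron has six vertices in three trans pairs; every non-trans pair is cis.
Placing the ligands in turn and identifying arrangements related by rotation or reflection leaves 15 distinct geometric isomers.
Of these, 15 lack any improper symmetry element and so occur as enantiomeric pairs, giving 15 + 15 = 30 stereoisomers in total.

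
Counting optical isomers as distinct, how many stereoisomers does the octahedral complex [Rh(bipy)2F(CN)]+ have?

3

Each bipy is bidentate and must span two cis positions.
Working through the distinct placements yields 2 geometric isomers: F and CN mutually trans; F and CN mutually cis (chiral).
One of these lacks any improper symmetry element and so occurs as an enantiomeric pair, giving 2 + 1 = 3 stereoisomers in total.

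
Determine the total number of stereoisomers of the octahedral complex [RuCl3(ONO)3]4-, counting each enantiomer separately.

The six octahedral sites form three mutually perpendicular trans pairs.
Systematic placement gives 2 geometric isomers: Cl mer; Cl fac.
Each arrangement has an internal mirror plane or centre of symmetry, so none is chiral.

2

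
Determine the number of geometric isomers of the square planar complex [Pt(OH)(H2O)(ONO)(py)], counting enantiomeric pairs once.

3

In a square planar complex each vertex has one trans partner and two cis neighbours.
There are 3 geometric isomers: (H2O/ONO trans, OH/py trans); (H2O/py trans, OH/ONO trans); (H2O/OH trans, ONO/py trans).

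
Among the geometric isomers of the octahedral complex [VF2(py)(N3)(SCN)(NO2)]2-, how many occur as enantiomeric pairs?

In an octahedral complex each vertex has one trans partner and four cis neighbours.
Exhaustive case analysis gives 9 geometric isomers.
Of these, 6 lack any improper symmetry element and so occur as enantiomeric pairs, giving 9 + 6 = 15 stereoisomers in total.

6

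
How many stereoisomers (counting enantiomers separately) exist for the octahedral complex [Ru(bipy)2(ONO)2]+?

3

In an octahedral complex each vertex has one trans partner and four cis neighbours.
Each bipy is bidentate and must span two cis positions.
The distinct arrangements are (2 in all): ONO trans; ONO cis (chiral).
One of these lacks any improper symmetry element and so occurs as an enantiomeric pair, giving 2 + 1 = 3 stereoisomers in total.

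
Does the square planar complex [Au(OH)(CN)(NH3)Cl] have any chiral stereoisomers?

In a square planar complex each vertex has one trans partner and two cis neighbours.
The distinct arrangements are (3 in all): (CN/NH3 trans, Cl/OH trans); (CN/OH trans, Cl/NH3 trans); (CN/Cl trans, NH3/OH trans).
Each arrangement has an internal mirror plane or centre of symmetry, so none is chiral.

no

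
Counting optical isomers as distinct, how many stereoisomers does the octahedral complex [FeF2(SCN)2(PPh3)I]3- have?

There are 6 geometric isomers: F trans, SCN trans; F trans, SCN cis; F cis, SCN trans; F cis, SCN cis (3 arrangements, 2 chiral).
Of these, 2 lack any improper symmetry element and so occur as enantiomeric pairs, giving 6 + 2 = 8 stereoisomers in total.

8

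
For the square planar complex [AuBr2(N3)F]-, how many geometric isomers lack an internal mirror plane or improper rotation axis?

0

A square has two trans pairs of vertices; adjacent vertices are cis.
Working through the distinct placements yields 2 geometric isomers: Br cis; Br trans.
Each arrangement has an internal mirror plane or centre of symmetry, so none is chiral.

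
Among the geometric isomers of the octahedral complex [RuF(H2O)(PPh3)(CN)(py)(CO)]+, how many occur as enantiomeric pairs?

An octahedron has six vertices in three trans pairs; every non-trans pair is cis.
Systematic enumeration (placing each ligand type in turn and discarding arrangements equivalent by rotation or reflection) gives 15 geometric isomers.
Of these, 15 lack any improper symmetry element and so occur as enantiomeric pairs, giving 15 + 15 = 30 stereoisomers in total.

15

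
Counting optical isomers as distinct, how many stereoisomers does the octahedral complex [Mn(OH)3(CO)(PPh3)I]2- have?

An octahedron has six vertices in three trans pairs; every non-trans pair is cis.
There are 4 geometric isomers: OH mer (3 arrangements); OH fac (chiral).
One of these lacks any improper symmetry element and so occurs as an enantiomeric pair, giving 4 + 1 = 5 stereoisomers in total.

5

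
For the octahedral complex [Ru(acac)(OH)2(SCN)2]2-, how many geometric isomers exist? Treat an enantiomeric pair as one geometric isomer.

3

An octahedron has six vertices in three trans pairs; every non-trans pair is cis.
Each acac is bidentate and must span two cis positions.
There are 3 geometric isomers: OH trans, SCN cis; OH cis, SCN cis (chiral); OH cis, SCN trans.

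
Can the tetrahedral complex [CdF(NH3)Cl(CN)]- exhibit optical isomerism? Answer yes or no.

All four vertices of a tetrahedron are equivalent and mutually adjacent, so cis/trans isomerism cannot arise.
Only one geometric arrangement is possible; it has no improper symmetry element, so it exists as a pair of enantiomers (2 stereoisomers).

yes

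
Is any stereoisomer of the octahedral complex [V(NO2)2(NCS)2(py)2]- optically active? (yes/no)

yes

The six octahedral sites form three mutually perpendicular trans pairs.
Working through the distinct placements yields 5 geometric isomers: NO2 trans, NCS trans, py trans; NO2 cis, NCS trans, py cis; NO2 cis, NCS cis, py trans; NO2 cis, NCS cis, py cis (chiral); NO2 trans, NCS cis, py cis.
One of these lacks any improper symmetry element and so occurs as an enantiomeric pair, giving 5 + 1 = 6 stereoisomers in total.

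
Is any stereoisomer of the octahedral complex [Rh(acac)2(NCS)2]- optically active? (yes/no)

yes

An octahedron has six vertices in three trans pairs; every non-trans pair is cis.
Each acac is bidentate and must span two cis positions.
Working through the distinct placements yields 2 geometric isomers: NCS trans; NCS cis (chiral).
One of these lacks any improper symmetry element and so occurs as an enantiomeric pair, giving 2 + 1 = 3 stereoisomers in total.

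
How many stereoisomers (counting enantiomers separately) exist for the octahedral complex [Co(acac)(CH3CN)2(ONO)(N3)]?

6

An octahedron has six vertices in three trans pairs; every non-trans pair is cis.
Each acac is bidentate and must span two cis positions.
There are 4 geometric isomers: CH3CN trans; CH3CN cis (3 arrangements, 2 chiral).
Of these, 2 lack any improper symmetry element and so occur as enantiomeric pairs, giving 4 + 2 = 6 stereoisomers in total.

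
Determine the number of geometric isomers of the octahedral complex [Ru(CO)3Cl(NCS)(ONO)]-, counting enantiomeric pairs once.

The distinct arrangements are (4 in all): CO mer (3 arrangements); CO fac (chiral).

4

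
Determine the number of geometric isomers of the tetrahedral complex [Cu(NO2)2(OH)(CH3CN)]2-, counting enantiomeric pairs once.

1

All four vertices of a tetrahedron are equivalent and mutually adjacent, so cis/trans isomerism cannot arise.
Only one geometric arrangement is possible.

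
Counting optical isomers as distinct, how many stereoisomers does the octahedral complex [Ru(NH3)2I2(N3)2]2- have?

6

In an octahedral complex each vertex has one trans partner and four cis neighbours.
Working through the distinct placements yields 5 geometric isomers: NH3 trans, I trans, N3 trans; NH3 cis, I trans, N3 cis; NH3 trans, I cis, N3 cis; NH3 cis, I cis, N3 cis (chiral); NH3 cis, I cis, N3 trans.
One of these lacks any improper symmetry element and so occurs as an enantiomeric pair, giving 5 + 1 = 6 stereoisomers in total.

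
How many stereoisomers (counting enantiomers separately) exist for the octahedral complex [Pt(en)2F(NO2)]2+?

3

In an octahedral complex each vertex has one trans partner and four cis neighbours.
Each en is bidentate and must span two cis positions.
The distinct arrangements are (2 in all): F and NO2 mutually trans; F and NO2 mutually cis (chiral).
One of these lacks any improper symmetry element and so occurs as an enantiomeric pair, giving 2 + 1 = 3 stereoisomers in total.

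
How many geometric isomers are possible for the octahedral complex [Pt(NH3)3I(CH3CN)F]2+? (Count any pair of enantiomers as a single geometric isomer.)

An octahedron has six vertices in three trans pairs; every non-trans pair is cis.
Systematic placement gives 4 geometric isomers: NH3 mer (3 arrangements); NH3 fac (chiral).

4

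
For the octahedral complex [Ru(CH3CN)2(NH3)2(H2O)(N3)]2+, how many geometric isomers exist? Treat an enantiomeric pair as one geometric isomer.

The six octahedral sites form three mutually perpendicular trans pairs.
Systematic placement gives 6 geometric isomers: CH3CN trans, NH3 trans; CH3CN trans, NH3 cis; CH3CN cis, NH3 trans; CH3CN cis, NH3 cis (3 arrangements, 2 chiral).

6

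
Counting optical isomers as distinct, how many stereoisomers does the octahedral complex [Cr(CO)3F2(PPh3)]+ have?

3

In an octahedral complex each vertex has one trans partner and four cis neighbours.
There are 3 geometric isomers: CO mer, F cis; CO mer, F trans; CO fac, F cis.
Each arrangement has an internal mirror plane or centre of symmetry, so none is chiral.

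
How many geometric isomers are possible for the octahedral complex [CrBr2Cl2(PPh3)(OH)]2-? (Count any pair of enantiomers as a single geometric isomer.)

The six octahedral sites form three mutually perpendicular trans pairs.
Working through the distinct placements yields 6 geometric isomers: Br trans, Cl trans; Br trans, Cl cis; Br cis, Cl cis (3 arrangements, 2 chiral); Br cis, Cl trans.

6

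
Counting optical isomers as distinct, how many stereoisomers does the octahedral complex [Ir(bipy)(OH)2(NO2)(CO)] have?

Each bipy is bidentate and must span two cis positions.
There are 4 geometric isomers: OH cis (3 arrangements, 2 chiral); OH trans.
Of these, 2 lack any improper symmetry element and so occur as enantiomeric pairs, giving 4 + 2 = 6 stereoisomers in total.

6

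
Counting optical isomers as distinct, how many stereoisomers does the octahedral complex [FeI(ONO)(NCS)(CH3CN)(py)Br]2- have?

30

The six octahedral sites form three mutually perpendicular trans pairs.
Systematic enumeration (placing each ligand type in turn and discarding arrangements equivalent by rotation or reflection) gives 15 geometric isomers.
Of these, 15 lack any improper symmetry element and so occur as enantiomeric pairs, giving 15 + 15 = 30 stereoisomers in total.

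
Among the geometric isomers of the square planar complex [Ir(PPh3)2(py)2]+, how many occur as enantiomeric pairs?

0

Systematic placement gives 2 geometric isomers: PPh3 cis; PPh3 trans.
Each arrangement has an internal mirror plane or centre of symmetry, so none is chiral.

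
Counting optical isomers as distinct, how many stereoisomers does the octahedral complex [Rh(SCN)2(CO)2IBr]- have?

In an octahedral complex each vertex has one trans partner and four cis neighbours.
Systematic placement gives 6 geometric isomers: SCN trans, CO cis; SCN cis, CO cis (3 arrangements, 2 chiral); SCN trans, CO trans; SCN cis, CO trans.
Of these, 2 lack any improper symmetry element and so occur as enantiomeric pairs, giving 6 + 2 = 8 stereoisomers in total.

8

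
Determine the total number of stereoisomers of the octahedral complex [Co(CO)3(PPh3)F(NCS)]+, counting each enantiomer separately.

There are 4 geometric isomers: CO mer (3 arrangements); CO fac (chiral).
One of these lacks any improper symmetry element and so occurs as an enantiomeric pair, giving 4 + 1 = 5 stereoisomers in total.

5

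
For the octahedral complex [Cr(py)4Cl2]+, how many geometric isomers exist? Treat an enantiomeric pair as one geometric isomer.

2

An octahedron has six vertices in three trans pairs; every non-trans pair is cis.
The distinct arrangements are (2 in all): Cl trans; Cl cis.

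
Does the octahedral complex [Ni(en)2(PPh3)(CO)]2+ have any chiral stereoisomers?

An octahedron has six vertices in three trans pairs; every non-trans pair is cis.
Each en is bidentate and must span two cis positions.
There are 2 geometric isomers: PPh3 and CO mutually trans; PPh3 and CO mutually cis (chiral).
One of these lacks any improper symmetry element and so occurs as an enantiomeric pair, giving 2 + 1 = 3 stereoisomers in total.

yes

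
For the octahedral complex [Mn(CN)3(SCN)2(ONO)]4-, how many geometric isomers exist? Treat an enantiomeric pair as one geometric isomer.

3

The distinct arrangements are (3 in all): CN mer, SCN trans; CN mer, SCN cis; CN fac, SCN cis.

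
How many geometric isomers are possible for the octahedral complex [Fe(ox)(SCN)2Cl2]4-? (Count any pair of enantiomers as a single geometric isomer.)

The six octahedral sites form three mutually perpendicular trans pairs.
Each ox is bidentate and must span two cis positions.
There are 3 geometric isomers: SCN cis, Cl trans; SCN cis, Cl cis (chiral); SCN trans, Cl cis.

3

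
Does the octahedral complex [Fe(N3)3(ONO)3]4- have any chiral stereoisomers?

no

The six octahedral sites form three mutually perpendicular trans pairs.
The distinct arrangements are (2 in all): N3 mer; N3 fac.
Each arrangement has an internal mirror plane or centre of symmetry, so none is chiral.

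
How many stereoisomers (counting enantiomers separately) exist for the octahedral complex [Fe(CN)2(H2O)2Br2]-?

In an octahedral complex each vertex has one trans partner and four cis neighbours.
Systematic placement gives 5 geometric isomers: CN trans, H2O trans, Br trans; CN cis, H2O cis, Br trans; CN cis, H2O trans, Br cis; CN cis, H2O cis, Br cis (chiral); CN trans, H2O cis, Br cis.
One of these lacks any improper symmetry element and so occurs as an enantiomeric pair, giving 5 + 1 = 6 stereoisomers in total.

6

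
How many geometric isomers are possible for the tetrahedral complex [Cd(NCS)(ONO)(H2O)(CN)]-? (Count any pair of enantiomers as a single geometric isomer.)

1

All four vertices of a tetrahedron are equivalent and mutually adjacent, so cis/trans isomerism cannot arise.
Only one geometric arrangement is possible; it has no improper symmetry element, so it exists as a pair of enantiomers (2 stereoisomers).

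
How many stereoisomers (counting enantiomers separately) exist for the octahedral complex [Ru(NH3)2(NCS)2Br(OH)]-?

An octahedron has six vertices in three trans pairs; every non-trans pair is cis.
There are 6 geometric isomers: NH3 cis, NCS cis (3 arrangements, 2 chiral); NH3 trans, NCS cis; NH3 cis, NCS trans; NH3 trans, NCS trans.
Of these, 2 lack any improper symmetry element and so occur as enantiomeric pairs, giving 6 + 2 = 8 stereoisomers in total.

8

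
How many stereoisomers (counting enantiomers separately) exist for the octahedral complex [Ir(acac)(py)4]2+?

1

An octahedron has six vertices in three trans pairs; every non-trans pair is cis.
Each acac is bidentate and must span two cis positions.
Only one geometric arrangement is possible.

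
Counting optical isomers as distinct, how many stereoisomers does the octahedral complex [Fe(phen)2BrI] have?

In an octahedral complex each vertex has one trans partner and four cis neighbours.
Each phen is bidentate and must span two cis positions.
The distinct arrangements are (2 in all): Br and I mutually trans; Br and I mutually cis (chiral).
One of these lacks any improper symmetry element and so occurs as an enantiomeric pair, giving 2 + 1 = 3 stereoisomers in total.

3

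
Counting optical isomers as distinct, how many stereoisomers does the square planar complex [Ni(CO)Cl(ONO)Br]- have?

3

The distinct arrangements are (3 in all): (Br/Cl trans, CO/ONO trans); (Br/ONO trans, CO/Cl trans); (Br/CO trans, Cl/ONO trans).
Each arrangement has an internal mirror plane or centre of symmetry, so none is chiral.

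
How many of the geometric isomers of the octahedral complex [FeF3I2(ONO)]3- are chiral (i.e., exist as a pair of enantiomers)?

An octahedron has six vertices in three trans pairs; every non-trans pair is cis.
There are 3 geometric isomers: F mer, I cis; F mer, I trans; F fac, I cis.
Each arrangement has an internal mirror plane or centre of symmetry, so none is chiral.

0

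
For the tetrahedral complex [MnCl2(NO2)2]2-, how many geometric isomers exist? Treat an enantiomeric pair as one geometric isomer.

1

Only one geometric arrangement is possible.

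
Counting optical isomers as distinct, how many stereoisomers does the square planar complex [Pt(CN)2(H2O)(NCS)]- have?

In a square planar complex each vertex has one trans partner and two cis neighbours.
Systematic placement gives 2 geometric isomers: CN cis; CN trans.
Each arrangement has an internal mirror plane or centre of symmetry, so none is chiral.

2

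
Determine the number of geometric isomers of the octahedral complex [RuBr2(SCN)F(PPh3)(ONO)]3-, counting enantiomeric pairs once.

9

The six octahedral sites form three mutually perpendicular trans pairs.
Exhaustive case analysis gives 9 geometric isomers.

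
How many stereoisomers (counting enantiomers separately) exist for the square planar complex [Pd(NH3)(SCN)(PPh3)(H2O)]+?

There are 3 geometric isomers: (H2O/PPh3 trans, NH3/SCN trans); (H2O/SCN trans, NH3/PPh3 trans); (H2O/NH3 trans, PPh3/SCN trans).
Each arrangement has an internal mirror plane or centre of symmetry, so none is chiral.

3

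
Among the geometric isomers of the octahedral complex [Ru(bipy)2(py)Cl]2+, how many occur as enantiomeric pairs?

1

Each bipy is bidentate and must span two cis positions.
The distinct arrangements are (2 in all): py and Cl mutually cis (chiral); py and Cl mutually trans.
One of these lacks any improper symmetry element and so occurs as an enantiomeric pair, giving 2 + 1 = 3 stereoisomers in total.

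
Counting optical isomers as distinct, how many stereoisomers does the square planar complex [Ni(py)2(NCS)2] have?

2

Working through the distinct placements yields 2 geometric isomers: py cis; py trans.
Each arrangement has an internal mirror plane or centre of symmetry, so none is chiral.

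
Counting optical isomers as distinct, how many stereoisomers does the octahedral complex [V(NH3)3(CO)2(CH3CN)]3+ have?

An octahedron has six vertices in three trans pairs; every non-trans pair is cis.
Working through the distinct placements yields 3 geometric isomers: NH3 mer, CO cis; NH3 mer, CO trans; NH3 fac, CO cis.
Each arrangement has an internal mirror plane or centre of symmetry, so none is chiral.

3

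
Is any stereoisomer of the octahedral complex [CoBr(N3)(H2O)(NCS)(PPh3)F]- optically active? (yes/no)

yes

Placing the ligands in turn and identifying arrangements related by rotation or reflection leaves 15 distinct geometric isomers.
Of these, 15 lack any improper symmetry element and so occur as enantiomeric pairs, giving 15 + 15 = 30 stereoisomers in total.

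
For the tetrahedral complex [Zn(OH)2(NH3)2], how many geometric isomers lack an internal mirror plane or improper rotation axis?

0

All four vertices of a tetrahedron are equivalent and mutually adjacent, so cis/trans isomerism cannot arise.
Only one geometric arrangement is possible.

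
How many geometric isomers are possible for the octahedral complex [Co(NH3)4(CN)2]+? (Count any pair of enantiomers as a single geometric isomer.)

2

An octahedron has six vertices in three trans pairs; every non-trans pair is cis.
The distinct arrangements are (2 in all): CN trans; CN cis.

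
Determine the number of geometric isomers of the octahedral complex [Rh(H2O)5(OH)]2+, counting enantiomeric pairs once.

In an octahedral complex each vertex has one trans partner and four cis neighbours.
Only one geometric arrangement is possible.

1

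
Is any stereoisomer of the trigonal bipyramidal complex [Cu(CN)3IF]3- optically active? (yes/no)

Working through the distinct placements yields 4 geometric isomers: I equatorial, F equatorial; I equatorial, F axial; I axial, F equatorial; I axial, F axial.
Each arrangement has an internal mirror plane or centre of symmetry, so none is chiral.

no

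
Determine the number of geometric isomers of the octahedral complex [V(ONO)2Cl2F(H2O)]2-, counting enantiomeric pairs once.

6

The six octahedral sites form three mutually perpendicular trans pairs.
Systematic placement gives 6 geometric isomers: ONO trans, Cl trans; ONO cis, Cl trans; ONO trans, Cl cis; ONO cis, Cl cis (3 arrangements, 2 chiral).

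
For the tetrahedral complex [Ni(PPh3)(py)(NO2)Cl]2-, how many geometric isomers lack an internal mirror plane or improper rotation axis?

1

Only one geometric arrangement is possible; it has no improper symmetry element, so it exists as a pair of enantiomers (2 stereoisomers).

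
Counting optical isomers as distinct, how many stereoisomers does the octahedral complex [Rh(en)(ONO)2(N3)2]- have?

The six octahedral sites form three mutually perpendicular trans pairs.
Each en is bidentate and must span two cis positions.
There are 3 geometric isomers: ONO cis, N3 trans; ONO cis, N3 cis (chiral); ONO trans, N3 cis.
One of these lacks any improper symmetry element and so occurs as an enantiomeric pair, giving 3 + 1 = 4 stereoisomers in total.

4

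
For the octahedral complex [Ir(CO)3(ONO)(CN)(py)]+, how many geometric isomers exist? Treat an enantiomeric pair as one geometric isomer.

The six octahedral sites form three mutually perpendicular trans pairs.
There are 4 geometric isomers: CO mer (3 arrangements); CO fac (chiral).

4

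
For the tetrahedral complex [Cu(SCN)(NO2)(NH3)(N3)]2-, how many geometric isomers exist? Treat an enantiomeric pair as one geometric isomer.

1

In a tetrahedral complex all four positions are equivalent and every pair of ligands is adjacent — there is no cis/trans distinction.
Only one geometric arrangement is possible; it has no improper symmetry element, so it exists as a pair of enantiomers (2 stereoisomers).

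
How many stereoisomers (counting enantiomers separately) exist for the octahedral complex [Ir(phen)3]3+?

2

An octahedron has six vertices in three trans pairs; every non-trans pair is cis.
Each phen is bidentate and must span two cis positions.
Only one geometric arrangement is possible; it has no improper symmetry element, so it exists as a pair of enantiomers (2 stereoisomers).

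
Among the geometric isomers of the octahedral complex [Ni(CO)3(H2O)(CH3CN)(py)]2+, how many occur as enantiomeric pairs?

Systematic placement gives 4 geometric isomers: CO mer (3 arrangements); CO fac (chiral).
One of these lacks any improper symmetry element and so occurs as an enantiomeric pair, giving 4 + 1 = 5 stereoisomers in total.

1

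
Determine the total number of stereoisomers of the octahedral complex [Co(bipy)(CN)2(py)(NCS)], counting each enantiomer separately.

An octahedron has six vertices in three trans pairs; every non-trans pair is cis.
Each bipy is bidentate and must span two cis positions.
Systematic placement gives 4 geometric isomers: CN trans; CN cis (3 arrangements, 2 chiral).
Of these, 2 lack any improper symmetry element and so occur as enantiomeric pairs, giving 4 + 2 = 6 stereoisomers in total.

6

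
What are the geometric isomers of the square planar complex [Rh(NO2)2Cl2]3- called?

Working through the distinct placements yields 2 geometric isomers: NO2 cis; NO2 trans.

cis and trans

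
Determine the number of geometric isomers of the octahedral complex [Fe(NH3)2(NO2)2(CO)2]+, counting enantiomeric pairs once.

Working through the distinct placements yields 5 geometric isomers: NH3 trans, NO2 trans, CO trans; NH3 cis, NO2 cis, CO trans; NH3 cis, NO2 trans, CO cis; NH3 cis, NO2 cis, CO cis (chiral); NH3 trans, NO2 cis, CO cis.

5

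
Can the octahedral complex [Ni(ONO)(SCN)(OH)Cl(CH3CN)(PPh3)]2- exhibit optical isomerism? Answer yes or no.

Systematic enumeration (placing each ligand type in turn and discarding arrangements equivalent by rotation or reflection) gives 15 geometric isomers.
Of these, 15 lack any improper symmetry element and so occur as enantiomeric pairs, giving 15 + 15 = 30 stereoisomers in total.

yes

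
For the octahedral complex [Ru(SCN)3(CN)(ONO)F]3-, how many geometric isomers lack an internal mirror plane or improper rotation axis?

1

The six octahedral sites form three mutually perpendicular trans pairs.
Systematic placement gives 4 geometric isomers: SCN mer (3 arrangements); SCN fac (chiral).
One of these lacks any improper symmetry element and so occurs as an enantiomeric pair, giving 4 + 1 = 5 stereoisomers in total.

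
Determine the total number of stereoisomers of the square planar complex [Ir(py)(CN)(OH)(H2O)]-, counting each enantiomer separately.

The distinct arrangements are (3 in all): (CN/OH trans, H2O/py trans); (CN/py trans, H2O/OH trans); (CN/H2O trans, OH/py trans).
Each arrangement has an internal mirror plane or centre of symmetry, so none is chiral.

3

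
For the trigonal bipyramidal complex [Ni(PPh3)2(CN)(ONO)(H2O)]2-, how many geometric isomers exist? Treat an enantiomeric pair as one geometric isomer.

7

In a trigonal bipyramid the two axial positions differ from the three equatorial ones.
Placing the ligands in turn and identifying arrangements related by rotation or reflection leaves 7 distinct geometric isomers.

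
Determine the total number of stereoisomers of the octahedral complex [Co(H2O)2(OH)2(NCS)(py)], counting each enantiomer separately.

8

An octahedron has six vertices in three trans pairs; every non-trans pair is cis.
Systematic placement gives 6 geometric isomers: H2O trans, OH cis; H2O trans, OH trans; H2O cis, OH cis (3 arrangements, 2 chiral); H2O cis, OH trans.
Of these, 2 lack any improper symmetry element and so occur as enantiomeric pairs, giving 6 + 2 = 8 stereoisomers in total.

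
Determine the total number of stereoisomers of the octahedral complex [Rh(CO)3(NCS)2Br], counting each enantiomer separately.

3

The six octahedral sites form three mutually perpendicular trans pairs.
The distinct arrangements are (3 in all): CO mer, NCS trans; CO fac, NCS cis; CO mer, NCS cis.
Each arrangement has an internal mirror plane or centre of symmetry, so none is chiral.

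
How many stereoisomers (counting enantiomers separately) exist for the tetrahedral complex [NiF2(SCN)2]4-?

1

In a tetrahedral complex all four positions are equivalent and every pair of ligands is adjacent — there is no cis/trans distinction.
Only one geometric arrangement is possible.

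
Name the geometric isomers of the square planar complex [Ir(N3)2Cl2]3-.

Systematic placement gives 2 geometric isomers: N3 cis; N3 trans.

cis and trans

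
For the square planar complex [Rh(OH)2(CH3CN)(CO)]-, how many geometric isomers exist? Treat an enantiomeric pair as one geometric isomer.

Systematic placement gives 2 geometric isomers: OH cis; OH trans.

2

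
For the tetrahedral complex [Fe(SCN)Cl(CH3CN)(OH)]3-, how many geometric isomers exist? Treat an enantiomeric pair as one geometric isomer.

1

All four vertices of a tetrahedron are equivalent and mutually adjacent, so cis/trans isomerism cannot arise.
Only one geometric arrangement is possible; it has no improper symmetry element, so it exists as a pair of enantiomers (2 stereoisomers).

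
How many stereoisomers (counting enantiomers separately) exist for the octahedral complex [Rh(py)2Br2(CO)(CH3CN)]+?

8

An octahedron has six vertices in three trans pairs; every non-trans pair is cis.
There are 6 geometric isomers: py trans, Br trans; py cis, Br trans; py trans, Br cis; py cis, Br cis (3 arrangements, 2 chiral).
Of these, 2 lack any improper symmetry element and so occur as enantiomeric pairs, giving 6 + 2 = 8 stereoisomers in total.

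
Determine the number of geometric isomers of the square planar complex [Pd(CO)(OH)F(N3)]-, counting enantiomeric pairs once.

3

A square has two trans pairs of vertices; adjacent vertices are cis.
The distinct arrangements are (3 in all): (CO/N3 trans, F/OH trans); (CO/OH trans, F/N3 trans); (CO/F trans, N3/OH trans).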